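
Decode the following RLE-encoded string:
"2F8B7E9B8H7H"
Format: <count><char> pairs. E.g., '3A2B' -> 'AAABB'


Expanding each <count><char> pair:
  2F -> 'FF'
  8B -> 'BBBBBBBB'
  7E -> 'EEEEEEE'
  9B -> 'BBBBBBBBB'
  8H -> 'HHHHHHHH'
  7H -> 'HHHHHHH'

Decoded = FFBBBBBBBBEEEEEEEBBBBBBBBBHHHHHHHHHHHHHHH


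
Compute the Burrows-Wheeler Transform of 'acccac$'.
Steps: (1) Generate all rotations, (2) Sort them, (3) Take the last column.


Rotations (sorted):
  0: $acccac -> last char: c
  1: ac$accc -> last char: c
  2: acccac$ -> last char: $
  3: c$accca -> last char: a
  4: cac$acc -> last char: c
  5: ccac$ac -> last char: c
  6: cccac$a -> last char: a


BWT = cc$acca


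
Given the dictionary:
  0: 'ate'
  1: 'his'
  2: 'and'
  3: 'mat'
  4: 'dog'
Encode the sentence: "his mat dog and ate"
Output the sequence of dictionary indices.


Look up each word in the dictionary:
  'his' -> 1
  'mat' -> 3
  'dog' -> 4
  'and' -> 2
  'ate' -> 0

Encoded: [1, 3, 4, 2, 0]


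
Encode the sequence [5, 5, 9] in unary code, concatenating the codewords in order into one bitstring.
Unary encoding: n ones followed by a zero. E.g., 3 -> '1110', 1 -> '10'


Encode each number as n ones followed by a terminating 0:
  5 -> 111110 (6 bits)
  5 -> 111110 (6 bits)
  9 -> 1111111110 (10 bits)
Total length = 6 + 6 + 10 = 22 bits.

Unary([5, 5, 9]) = 1111101111101111111110 (22 bits)


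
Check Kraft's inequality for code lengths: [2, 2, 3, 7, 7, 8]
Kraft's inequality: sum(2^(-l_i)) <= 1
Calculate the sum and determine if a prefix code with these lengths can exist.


Sum = 2^(-2) + 2^(-2) + 2^(-3) + 2^(-7) + 2^(-7) + 2^(-8)
    = 0.25 + 0.25 + 0.125 + 0.0078125 + 0.0078125 + 0.00390625
    = 165/256 = 0.64453125
Since 0.64453125 <= 1, Kraft's inequality IS satisfied.
A prefix code with these lengths CAN exist.

Kraft sum = 0.64453125. Satisfied.


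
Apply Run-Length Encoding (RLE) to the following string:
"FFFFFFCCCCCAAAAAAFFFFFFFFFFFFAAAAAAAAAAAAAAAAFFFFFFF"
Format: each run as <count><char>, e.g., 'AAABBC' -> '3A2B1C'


Scanning runs left to right:
  i=0: run of 'F' x 6 -> '6F'
  i=6: run of 'C' x 5 -> '5C'
  i=11: run of 'A' x 6 -> '6A'
  i=17: run of 'F' x 12 -> '12F'
  i=29: run of 'A' x 16 -> '16A'
  i=45: run of 'F' x 7 -> '7F'

RLE = 6F5C6A12F16A7F


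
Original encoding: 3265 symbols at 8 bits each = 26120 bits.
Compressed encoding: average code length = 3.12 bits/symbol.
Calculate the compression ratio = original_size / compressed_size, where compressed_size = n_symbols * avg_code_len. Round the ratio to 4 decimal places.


original_size = n_symbols * orig_bits = 3265 * 8 = 26120 bits
compressed_size = n_symbols * avg_code_len = 3265 * 3.12 = 10186.8 bits
ratio = original_size / compressed_size = 26120 / 10186.8 = 2.5641

Compression ratio = 2.5641


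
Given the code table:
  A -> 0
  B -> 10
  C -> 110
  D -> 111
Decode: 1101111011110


Decoding:
110 -> C
111 -> D
10 -> B
111 -> D
10 -> B


Result: CDBDB


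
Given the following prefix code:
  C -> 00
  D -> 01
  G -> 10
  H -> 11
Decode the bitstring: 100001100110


Decoding step by step:
Bits 10 -> G
Bits 00 -> C
Bits 01 -> D
Bits 10 -> G
Bits 01 -> D
Bits 10 -> G


Decoded message: GCDGDG


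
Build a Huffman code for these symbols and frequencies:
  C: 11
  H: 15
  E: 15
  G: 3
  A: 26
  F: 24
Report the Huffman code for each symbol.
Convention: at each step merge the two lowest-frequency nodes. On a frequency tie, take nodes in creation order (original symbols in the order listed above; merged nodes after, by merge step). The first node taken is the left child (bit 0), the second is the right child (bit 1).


Huffman tree construction:
Step 1: Merge G(3) + C(11) = 14
Step 2: Merge (G+C)(14) + H(15) = 29
Step 3: Merge E(15) + F(24) = 39
Step 4: Merge A(26) + ((G+C)+H)(29) = 55
Step 5: Merge (E+F)(39) + (A+((G+C)+H))(55) = 94
Read each symbol's code off the tree from the root (left child = 0, right child = 1).

Codes:
  C: 1101 (length 4)
  H: 111 (length 3)
  E: 00 (length 2)
  G: 1100 (length 4)
  A: 10 (length 2)
  F: 01 (length 2)
Average code length: 231/94 = 2.4574 bits/symbol


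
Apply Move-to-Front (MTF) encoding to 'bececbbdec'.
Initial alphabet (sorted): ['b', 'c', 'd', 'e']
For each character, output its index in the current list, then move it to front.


MTF encoding:
'b': index 0 in ['b', 'c', 'd', 'e'] -> ['b', 'c', 'd', 'e']
'e': index 3 in ['b', 'c', 'd', 'e'] -> ['e', 'b', 'c', 'd']
'c': index 2 in ['e', 'b', 'c', 'd'] -> ['c', 'e', 'b', 'd']
'e': index 1 in ['c', 'e', 'b', 'd'] -> ['e', 'c', 'b', 'd']
'c': index 1 in ['e', 'c', 'b', 'd'] -> ['c', 'e', 'b', 'd']
'b': index 2 in ['c', 'e', 'b', 'd'] -> ['b', 'c', 'e', 'd']
'b': index 0 in ['b', 'c', 'e', 'd'] -> ['b', 'c', 'e', 'd']
'd': index 3 in ['b', 'c', 'e', 'd'] -> ['d', 'b', 'c', 'e']
'e': index 3 in ['d', 'b', 'c', 'e'] -> ['e', 'd', 'b', 'c']
'c': index 3 in ['e', 'd', 'b', 'c'] -> ['c', 'e', 'd', 'b']


Output: [0, 3, 2, 1, 1, 2, 0, 3, 3, 3]


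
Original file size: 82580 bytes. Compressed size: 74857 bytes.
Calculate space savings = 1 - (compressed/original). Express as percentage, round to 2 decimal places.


ratio = compressed/original = 74857/82580 = 0.906479
savings = 1 - ratio = 1 - 0.906479 = 0.093521
as a percentage: 0.093521 * 100 = 9.35%

Space savings = 1 - 74857/82580 = 9.35%


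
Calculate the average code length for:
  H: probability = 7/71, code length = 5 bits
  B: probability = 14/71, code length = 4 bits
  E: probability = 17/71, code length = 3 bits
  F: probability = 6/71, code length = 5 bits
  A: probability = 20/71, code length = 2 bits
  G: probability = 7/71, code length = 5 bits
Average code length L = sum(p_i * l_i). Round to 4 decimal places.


Weighted contributions p_i * l_i:
  H: (7/71) * 5 = 35/71
  B: (14/71) * 4 = 56/71
  E: (17/71) * 3 = 51/71
  F: (6/71) * 5 = 30/71
  A: (20/71) * 2 = 40/71
  G: (7/71) * 5 = 35/71
Sum = (35 + 56 + 51 + 30 + 40 + 35)/71 = 247/71

L = 247/71 = 3.4789 bits/symbol


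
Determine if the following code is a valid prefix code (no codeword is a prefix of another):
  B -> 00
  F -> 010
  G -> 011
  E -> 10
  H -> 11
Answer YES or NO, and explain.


Checking each pair (does one codeword prefix another?):
  B='00' vs F='010': no prefix
  B='00' vs G='011': no prefix
  B='00' vs E='10': no prefix
  B='00' vs H='11': no prefix
  F='010' vs B='00': no prefix
  F='010' vs G='011': no prefix
  F='010' vs E='10': no prefix
  F='010' vs H='11': no prefix
  G='011' vs B='00': no prefix
  G='011' vs F='010': no prefix
  G='011' vs E='10': no prefix
  G='011' vs H='11': no prefix
  E='10' vs B='00': no prefix
  E='10' vs F='010': no prefix
  E='10' vs G='011': no prefix
  E='10' vs H='11': no prefix
  H='11' vs B='00': no prefix
  H='11' vs F='010': no prefix
  H='11' vs G='011': no prefix
  H='11' vs E='10': no prefix
No violation found over all pairs.

YES -- this is a valid prefix code. No codeword is a prefix of any other codeword.


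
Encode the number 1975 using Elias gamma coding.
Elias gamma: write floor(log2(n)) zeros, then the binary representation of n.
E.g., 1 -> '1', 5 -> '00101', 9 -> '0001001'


num_bits = floor(log2(1975)) + 1 = 11
leading_zeros = num_bits - 1 = 10
binary(1975) = 11110110111

Elias gamma(1975) = '0000000000' + '11110110111' = 000000000011110110111 (21 bits)


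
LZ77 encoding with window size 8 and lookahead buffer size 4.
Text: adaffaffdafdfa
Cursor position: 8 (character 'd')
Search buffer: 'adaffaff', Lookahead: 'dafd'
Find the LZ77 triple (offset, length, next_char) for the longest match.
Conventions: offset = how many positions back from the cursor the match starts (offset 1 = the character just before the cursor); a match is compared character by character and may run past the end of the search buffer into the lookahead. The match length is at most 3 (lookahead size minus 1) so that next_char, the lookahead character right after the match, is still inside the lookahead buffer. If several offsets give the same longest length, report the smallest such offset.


Try each offset into the search buffer:
  offset=1 (pos 7, char 'f'): match length 0
  offset=2 (pos 6, char 'f'): match length 0
  offset=3 (pos 5, char 'a'): match length 0
  offset=4 (pos 4, char 'f'): match length 0
  offset=5 (pos 3, char 'f'): match length 0
  offset=6 (pos 2, char 'a'): match length 0
  offset=7 (pos 1, char 'd'): match length 3
  offset=8 (pos 0, char 'a'): match length 0
Longest match has length 3 at offset 7.
next_char = character at position 8 + 3 = 11 -> 'd'

Best match: offset=7, length=3 (matching 'daf' starting at position 1)
LZ77 triple: (7, 3, 'd')


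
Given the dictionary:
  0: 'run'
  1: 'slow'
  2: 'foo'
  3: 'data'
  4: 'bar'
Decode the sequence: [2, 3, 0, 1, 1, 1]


Look up each index in the dictionary:
  2 -> 'foo'
  3 -> 'data'
  0 -> 'run'
  1 -> 'slow'
  1 -> 'slow'
  1 -> 'slow'

Decoded: "foo data run slow slow slow"


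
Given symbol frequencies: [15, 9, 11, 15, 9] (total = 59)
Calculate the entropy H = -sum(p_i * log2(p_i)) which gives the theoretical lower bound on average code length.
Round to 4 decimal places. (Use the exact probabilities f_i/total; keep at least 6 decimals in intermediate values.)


Per-symbol terms -p_i * log2(p_i) with p_i = f_i/59:
  p = 15/59 = 0.254237: log2(p) = -1.975752, -p*log2(p) = 0.502310
  p = 9/59 = 0.152542: log2(p) = -2.712718, -p*log2(p) = 0.413804
  p = 11/59 = 0.186441: log2(p) = -2.423211, -p*log2(p) = 0.451785
  p = 15/59 = 0.254237: log2(p) = -1.975752, -p*log2(p) = 0.502310
  p = 9/59 = 0.152542: log2(p) = -2.712718, -p*log2(p) = 0.413804
H = 0.502310 + 0.413804 + 0.451785 + 0.502310 + 0.413804 = 2.284013

H = 2.284 bits/symbol


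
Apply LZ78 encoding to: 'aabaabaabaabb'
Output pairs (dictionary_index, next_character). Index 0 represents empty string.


LZ78 encoding steps:
Dictionary: {0: ''}
Step 1: w='' (idx 0), next='a' -> output (0, 'a'), add 'a' as idx 1
Step 2: w='a' (idx 1), next='b' -> output (1, 'b'), add 'ab' as idx 2
Step 3: w='a' (idx 1), next='a' -> output (1, 'a'), add 'aa' as idx 3
Step 4: w='' (idx 0), next='b' -> output (0, 'b'), add 'b' as idx 4
Step 5: w='aa' (idx 3), next='b' -> output (3, 'b'), add 'aab' as idx 5
Step 6: w='aab' (idx 5), next='b' -> output (5, 'b'), add 'aabb' as idx 6


Encoded: [(0, 'a'), (1, 'b'), (1, 'a'), (0, 'b'), (3, 'b'), (5, 'b')]


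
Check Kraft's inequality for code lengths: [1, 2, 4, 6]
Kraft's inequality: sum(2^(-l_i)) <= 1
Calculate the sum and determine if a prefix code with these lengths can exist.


Sum = 2^(-1) + 2^(-2) + 2^(-4) + 2^(-6)
    = 0.5 + 0.25 + 0.0625 + 0.015625
    = 53/64 = 0.828125
Since 0.828125 <= 1, Kraft's inequality IS satisfied.
A prefix code with these lengths CAN exist.

Kraft sum = 0.828125. Satisfied.


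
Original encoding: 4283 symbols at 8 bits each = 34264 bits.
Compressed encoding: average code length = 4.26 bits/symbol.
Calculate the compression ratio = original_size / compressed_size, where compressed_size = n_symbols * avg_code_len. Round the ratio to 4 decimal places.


original_size = n_symbols * orig_bits = 4283 * 8 = 34264 bits
compressed_size = n_symbols * avg_code_len = 4283 * 4.26 = 18245.58 bits
ratio = original_size / compressed_size = 34264 / 18245.58 = 1.8779

Compression ratio = 1.8779


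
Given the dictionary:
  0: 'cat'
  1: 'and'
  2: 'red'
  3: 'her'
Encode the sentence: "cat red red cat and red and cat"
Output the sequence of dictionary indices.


Look up each word in the dictionary:
  'cat' -> 0
  'red' -> 2
  'red' -> 2
  'cat' -> 0
  'and' -> 1
  'red' -> 2
  'and' -> 1
  'cat' -> 0

Encoded: [0, 2, 2, 0, 1, 2, 1, 0]


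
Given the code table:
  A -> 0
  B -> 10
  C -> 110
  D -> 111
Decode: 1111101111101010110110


Decoding:
111 -> D
110 -> C
111 -> D
110 -> C
10 -> B
10 -> B
110 -> C
110 -> C


Result: DCDCBBCC


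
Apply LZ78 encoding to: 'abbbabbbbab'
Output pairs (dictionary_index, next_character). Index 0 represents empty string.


LZ78 encoding steps:
Dictionary: {0: ''}
Step 1: w='' (idx 0), next='a' -> output (0, 'a'), add 'a' as idx 1
Step 2: w='' (idx 0), next='b' -> output (0, 'b'), add 'b' as idx 2
Step 3: w='b' (idx 2), next='b' -> output (2, 'b'), add 'bb' as idx 3
Step 4: w='a' (idx 1), next='b' -> output (1, 'b'), add 'ab' as idx 4
Step 5: w='bb' (idx 3), next='b' -> output (3, 'b'), add 'bbb' as idx 5
Step 6: w='ab' (idx 4), end of input -> output (4, '')


Encoded: [(0, 'a'), (0, 'b'), (2, 'b'), (1, 'b'), (3, 'b'), (4, '')]


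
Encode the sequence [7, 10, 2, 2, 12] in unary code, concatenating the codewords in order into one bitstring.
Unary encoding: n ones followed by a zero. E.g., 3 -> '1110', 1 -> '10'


Encode each number as n ones followed by a terminating 0:
  7 -> 11111110 (8 bits)
  10 -> 11111111110 (11 bits)
  2 -> 110 (3 bits)
  2 -> 110 (3 bits)
  12 -> 1111111111110 (13 bits)
Total length = 8 + 11 + 3 + 3 + 13 = 38 bits.

Unary([7, 10, 2, 2, 12]) = 11111110111111111101101101111111111110 (38 bits)


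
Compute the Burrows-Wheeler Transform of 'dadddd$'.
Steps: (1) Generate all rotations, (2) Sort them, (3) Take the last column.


Rotations (sorted):
  0: $dadddd -> last char: d
  1: adddd$d -> last char: d
  2: d$daddd -> last char: d
  3: dadddd$ -> last char: $
  4: dd$dadd -> last char: d
  5: ddd$dad -> last char: d
  6: dddd$da -> last char: a


BWT = ddd$dda


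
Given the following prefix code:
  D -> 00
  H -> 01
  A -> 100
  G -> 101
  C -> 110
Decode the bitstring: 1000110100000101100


Decoding step by step:
Bits 100 -> A
Bits 01 -> H
Bits 101 -> G
Bits 00 -> D
Bits 00 -> D
Bits 01 -> H
Bits 01 -> H
Bits 100 -> A


Decoded message: AHGDDHHA


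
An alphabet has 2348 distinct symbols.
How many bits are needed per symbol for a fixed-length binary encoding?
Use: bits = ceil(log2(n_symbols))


log2(2348) = 11.1972
Bracket: 2^11 = 2048 < 2348 <= 2^12 = 4096
So ceil(log2(2348)) = 12

bits = ceil(log2(2348)) = ceil(11.1972) = 12 bits


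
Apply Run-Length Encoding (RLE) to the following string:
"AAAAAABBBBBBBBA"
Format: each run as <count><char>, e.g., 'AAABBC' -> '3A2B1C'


Scanning runs left to right:
  i=0: run of 'A' x 6 -> '6A'
  i=6: run of 'B' x 8 -> '8B'
  i=14: run of 'A' x 1 -> '1A'

RLE = 6A8B1A


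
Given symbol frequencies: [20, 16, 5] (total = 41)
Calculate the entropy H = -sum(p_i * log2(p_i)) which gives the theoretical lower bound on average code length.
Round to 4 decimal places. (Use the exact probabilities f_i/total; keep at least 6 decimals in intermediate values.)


Per-symbol terms -p_i * log2(p_i) with p_i = f_i/41:
  p = 20/41 = 0.487805: log2(p) = -1.035624, -p*log2(p) = 0.505182
  p = 16/41 = 0.390244: log2(p) = -1.357552, -p*log2(p) = 0.529776
  p = 5/41 = 0.121951: log2(p) = -3.035624, -p*log2(p) = 0.370198
H = 0.505182 + 0.529776 + 0.370198 = 1.405156

H = 1.4052 bits/symbol


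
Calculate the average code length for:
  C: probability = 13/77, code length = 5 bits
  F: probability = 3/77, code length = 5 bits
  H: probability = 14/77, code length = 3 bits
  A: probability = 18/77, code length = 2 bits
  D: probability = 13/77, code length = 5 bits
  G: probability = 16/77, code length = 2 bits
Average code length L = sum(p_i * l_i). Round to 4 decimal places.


Weighted contributions p_i * l_i:
  C: (13/77) * 5 = 65/77
  F: (3/77) * 5 = 15/77
  H: (14/77) * 3 = 42/77
  A: (18/77) * 2 = 36/77
  D: (13/77) * 5 = 65/77
  G: (16/77) * 2 = 32/77
Sum = (65 + 15 + 42 + 36 + 65 + 32)/77 = 255/77

L = 255/77 = 3.3117 bits/symbol


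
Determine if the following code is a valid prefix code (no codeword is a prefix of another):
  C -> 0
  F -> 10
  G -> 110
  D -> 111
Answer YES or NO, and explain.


Checking each pair (does one codeword prefix another?):
  C='0' vs F='10': no prefix
  C='0' vs G='110': no prefix
  C='0' vs D='111': no prefix
  F='10' vs C='0': no prefix
  F='10' vs G='110': no prefix
  F='10' vs D='111': no prefix
  G='110' vs C='0': no prefix
  G='110' vs F='10': no prefix
  G='110' vs D='111': no prefix
  D='111' vs C='0': no prefix
  D='111' vs F='10': no prefix
  D='111' vs G='110': no prefix
No violation found over all pairs.

YES -- this is a valid prefix code. No codeword is a prefix of any other codeword.


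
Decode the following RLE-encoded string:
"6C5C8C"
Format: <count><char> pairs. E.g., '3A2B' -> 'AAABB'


Expanding each <count><char> pair:
  6C -> 'CCCCCC'
  5C -> 'CCCCC'
  8C -> 'CCCCCCCC'

Decoded = CCCCCCCCCCCCCCCCCCC


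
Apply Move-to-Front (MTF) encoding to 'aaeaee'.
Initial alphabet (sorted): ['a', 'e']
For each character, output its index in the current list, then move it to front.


MTF encoding:
'a': index 0 in ['a', 'e'] -> ['a', 'e']
'a': index 0 in ['a', 'e'] -> ['a', 'e']
'e': index 1 in ['a', 'e'] -> ['e', 'a']
'a': index 1 in ['e', 'a'] -> ['a', 'e']
'e': index 1 in ['a', 'e'] -> ['e', 'a']
'e': index 0 in ['e', 'a'] -> ['e', 'a']


Output: [0, 0, 1, 1, 1, 0]


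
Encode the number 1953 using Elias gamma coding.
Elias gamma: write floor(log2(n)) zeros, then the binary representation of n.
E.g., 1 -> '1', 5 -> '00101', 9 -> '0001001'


num_bits = floor(log2(1953)) + 1 = 11
leading_zeros = num_bits - 1 = 10
binary(1953) = 11110100001

Elias gamma(1953) = '0000000000' + '11110100001' = 000000000011110100001 (21 bits)


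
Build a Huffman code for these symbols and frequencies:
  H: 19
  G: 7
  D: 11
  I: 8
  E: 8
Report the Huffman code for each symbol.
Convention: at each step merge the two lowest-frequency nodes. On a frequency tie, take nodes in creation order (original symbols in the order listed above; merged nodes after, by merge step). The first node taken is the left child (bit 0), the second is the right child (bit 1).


Huffman tree construction:
Step 1: Merge G(7) + I(8) = 15
Step 2: Merge E(8) + D(11) = 19
Step 3: Merge (G+I)(15) + H(19) = 34
Step 4: Merge (E+D)(19) + ((G+I)+H)(34) = 53
Read each symbol's code off the tree from the root (left child = 0, right child = 1).

Codes:
  H: 11 (length 2)
  G: 100 (length 3)
  D: 01 (length 2)
  I: 101 (length 3)
  E: 00 (length 2)
Average code length: 121/53 = 2.2830 bits/symbol


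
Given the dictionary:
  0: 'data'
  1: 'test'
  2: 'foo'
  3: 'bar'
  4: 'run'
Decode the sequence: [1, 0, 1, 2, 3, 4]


Look up each index in the dictionary:
  1 -> 'test'
  0 -> 'data'
  1 -> 'test'
  2 -> 'foo'
  3 -> 'bar'
  4 -> 'run'

Decoded: "test data test foo bar run"


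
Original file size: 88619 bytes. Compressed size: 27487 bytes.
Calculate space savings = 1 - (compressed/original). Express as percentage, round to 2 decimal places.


ratio = compressed/original = 27487/88619 = 0.310171
savings = 1 - ratio = 1 - 0.310171 = 0.689829
as a percentage: 0.689829 * 100 = 68.98%

Space savings = 1 - 27487/88619 = 68.98%


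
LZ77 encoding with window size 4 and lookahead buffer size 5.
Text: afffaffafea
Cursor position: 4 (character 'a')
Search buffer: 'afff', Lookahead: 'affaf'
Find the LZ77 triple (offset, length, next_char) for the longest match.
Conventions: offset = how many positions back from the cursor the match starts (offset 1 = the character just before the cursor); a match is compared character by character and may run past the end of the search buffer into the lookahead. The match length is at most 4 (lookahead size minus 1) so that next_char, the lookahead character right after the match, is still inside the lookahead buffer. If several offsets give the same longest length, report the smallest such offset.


Try each offset into the search buffer:
  offset=1 (pos 3, char 'f'): match length 0
  offset=2 (pos 2, char 'f'): match length 0
  offset=3 (pos 1, char 'f'): match length 0
  offset=4 (pos 0, char 'a'): match length 3
Longest match has length 3 at offset 4.
next_char = character at position 4 + 3 = 7 -> 'a'

Best match: offset=4, length=3 (matching 'aff' starting at position 0)
LZ77 triple: (4, 3, 'a')


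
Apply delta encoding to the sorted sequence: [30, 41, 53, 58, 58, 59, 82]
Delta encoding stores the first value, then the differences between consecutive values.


First value: 30
Deltas:
  41 - 30 = 11
  53 - 41 = 12
  58 - 53 = 5
  58 - 58 = 0
  59 - 58 = 1
  82 - 59 = 23


Delta encoded: [30, 11, 12, 5, 0, 1, 23]


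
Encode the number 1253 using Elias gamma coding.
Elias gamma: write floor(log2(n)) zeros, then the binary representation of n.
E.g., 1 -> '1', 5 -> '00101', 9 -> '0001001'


num_bits = floor(log2(1253)) + 1 = 11
leading_zeros = num_bits - 1 = 10
binary(1253) = 10011100101

Elias gamma(1253) = '0000000000' + '10011100101' = 000000000010011100101 (21 bits)


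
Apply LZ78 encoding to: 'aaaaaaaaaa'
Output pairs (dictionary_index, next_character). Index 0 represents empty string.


LZ78 encoding steps:
Dictionary: {0: ''}
Step 1: w='' (idx 0), next='a' -> output (0, 'a'), add 'a' as idx 1
Step 2: w='a' (idx 1), next='a' -> output (1, 'a'), add 'aa' as idx 2
Step 3: w='aa' (idx 2), next='a' -> output (2, 'a'), add 'aaa' as idx 3
Step 4: w='aaa' (idx 3), next='a' -> output (3, 'a'), add 'aaaa' as idx 4


Encoded: [(0, 'a'), (1, 'a'), (2, 'a'), (3, 'a')]


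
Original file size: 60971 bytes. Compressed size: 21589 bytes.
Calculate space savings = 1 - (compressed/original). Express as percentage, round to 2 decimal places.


ratio = compressed/original = 21589/60971 = 0.354086
savings = 1 - ratio = 1 - 0.354086 = 0.645914
as a percentage: 0.645914 * 100 = 64.59%

Space savings = 1 - 21589/60971 = 64.59%


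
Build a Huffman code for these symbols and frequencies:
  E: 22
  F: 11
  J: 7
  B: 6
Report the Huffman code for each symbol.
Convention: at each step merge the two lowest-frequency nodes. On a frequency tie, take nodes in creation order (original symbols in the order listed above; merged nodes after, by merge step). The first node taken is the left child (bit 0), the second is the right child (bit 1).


Huffman tree construction:
Step 1: Merge B(6) + J(7) = 13
Step 2: Merge F(11) + (B+J)(13) = 24
Step 3: Merge E(22) + (F+(B+J))(24) = 46
Read each symbol's code off the tree from the root (left child = 0, right child = 1).

Codes:
  E: 0 (length 1)
  F: 10 (length 2)
  J: 111 (length 3)
  B: 110 (length 3)
Average code length: 83/46 = 1.8043 bits/symbol


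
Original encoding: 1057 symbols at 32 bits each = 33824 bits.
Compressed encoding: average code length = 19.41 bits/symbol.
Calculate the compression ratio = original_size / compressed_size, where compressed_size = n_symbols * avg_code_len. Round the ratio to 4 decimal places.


original_size = n_symbols * orig_bits = 1057 * 32 = 33824 bits
compressed_size = n_symbols * avg_code_len = 1057 * 19.41 = 20516.37 bits
ratio = original_size / compressed_size = 33824 / 20516.37 = 1.6486

Compression ratio = 1.6486


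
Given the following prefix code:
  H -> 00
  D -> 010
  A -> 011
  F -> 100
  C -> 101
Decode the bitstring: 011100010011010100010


Decoding step by step:
Bits 011 -> A
Bits 100 -> F
Bits 010 -> D
Bits 011 -> A
Bits 010 -> D
Bits 100 -> F
Bits 010 -> D


Decoded message: AFDADFD


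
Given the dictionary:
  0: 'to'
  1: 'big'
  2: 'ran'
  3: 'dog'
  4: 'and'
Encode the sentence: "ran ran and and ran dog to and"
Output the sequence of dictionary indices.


Look up each word in the dictionary:
  'ran' -> 2
  'ran' -> 2
  'and' -> 4
  'and' -> 4
  'ran' -> 2
  'dog' -> 3
  'to' -> 0
  'and' -> 4

Encoded: [2, 2, 4, 4, 2, 3, 0, 4]


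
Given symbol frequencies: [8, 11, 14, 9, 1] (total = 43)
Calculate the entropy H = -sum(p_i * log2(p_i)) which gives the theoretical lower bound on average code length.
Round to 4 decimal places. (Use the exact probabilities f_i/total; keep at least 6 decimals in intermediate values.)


Per-symbol terms -p_i * log2(p_i) with p_i = f_i/43:
  p = 8/43 = 0.186047: log2(p) = -2.426265, -p*log2(p) = 0.451398
  p = 11/43 = 0.255814: log2(p) = -1.966833, -p*log2(p) = 0.503143
  p = 14/43 = 0.325581: log2(p) = -1.618910, -p*log2(p) = 0.527087
  p = 9/43 = 0.209302: log2(p) = -2.256340, -p*log2(p) = 0.472257
  p = 1/43 = 0.023256: log2(p) = -5.426265, -p*log2(p) = 0.126192
H = 0.451398 + 0.503143 + 0.527087 + 0.472257 + 0.126192 = 2.080077

H = 2.0801 bits/symbol


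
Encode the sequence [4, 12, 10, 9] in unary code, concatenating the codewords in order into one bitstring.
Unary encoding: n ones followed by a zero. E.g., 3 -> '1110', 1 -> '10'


Encode each number as n ones followed by a terminating 0:
  4 -> 11110 (5 bits)
  12 -> 1111111111110 (13 bits)
  10 -> 11111111110 (11 bits)
  9 -> 1111111110 (10 bits)
Total length = 5 + 13 + 11 + 10 = 39 bits.

Unary([4, 12, 10, 9]) = 111101111111111110111111111101111111110 (39 bits)


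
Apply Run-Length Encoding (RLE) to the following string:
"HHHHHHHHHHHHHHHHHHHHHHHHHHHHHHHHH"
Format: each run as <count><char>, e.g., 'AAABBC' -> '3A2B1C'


Scanning runs left to right:
  i=0: run of 'H' x 33 -> '33H'

RLE = 33H


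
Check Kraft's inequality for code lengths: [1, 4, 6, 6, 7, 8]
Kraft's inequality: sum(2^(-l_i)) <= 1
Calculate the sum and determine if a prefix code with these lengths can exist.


Sum = 2^(-1) + 2^(-4) + 2^(-6) + 2^(-6) + 2^(-7) + 2^(-8)
    = 0.5 + 0.0625 + 0.015625 + 0.015625 + 0.0078125 + 0.00390625
    = 155/256 = 0.60546875
Since 0.60546875 <= 1, Kraft's inequality IS satisfied.
A prefix code with these lengths CAN exist.

Kraft sum = 0.60546875. Satisfied.


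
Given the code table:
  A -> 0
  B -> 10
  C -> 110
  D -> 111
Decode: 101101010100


Decoding:
10 -> B
110 -> C
10 -> B
10 -> B
10 -> B
0 -> A


Result: BCBBBA


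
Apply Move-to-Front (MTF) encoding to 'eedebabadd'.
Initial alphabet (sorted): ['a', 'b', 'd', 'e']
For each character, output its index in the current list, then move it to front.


MTF encoding:
'e': index 3 in ['a', 'b', 'd', 'e'] -> ['e', 'a', 'b', 'd']
'e': index 0 in ['e', 'a', 'b', 'd'] -> ['e', 'a', 'b', 'd']
'd': index 3 in ['e', 'a', 'b', 'd'] -> ['d', 'e', 'a', 'b']
'e': index 1 in ['d', 'e', 'a', 'b'] -> ['e', 'd', 'a', 'b']
'b': index 3 in ['e', 'd', 'a', 'b'] -> ['b', 'e', 'd', 'a']
'a': index 3 in ['b', 'e', 'd', 'a'] -> ['a', 'b', 'e', 'd']
'b': index 1 in ['a', 'b', 'e', 'd'] -> ['b', 'a', 'e', 'd']
'a': index 1 in ['b', 'a', 'e', 'd'] -> ['a', 'b', 'e', 'd']
'd': index 3 in ['a', 'b', 'e', 'd'] -> ['d', 'a', 'b', 'e']
'd': index 0 in ['d', 'a', 'b', 'e'] -> ['d', 'a', 'b', 'e']


Output: [3, 0, 3, 1, 3, 3, 1, 1, 3, 0]


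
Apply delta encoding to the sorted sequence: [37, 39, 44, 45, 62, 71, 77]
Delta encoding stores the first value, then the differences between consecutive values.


First value: 37
Deltas:
  39 - 37 = 2
  44 - 39 = 5
  45 - 44 = 1
  62 - 45 = 17
  71 - 62 = 9
  77 - 71 = 6


Delta encoded: [37, 2, 5, 1, 17, 9, 6]


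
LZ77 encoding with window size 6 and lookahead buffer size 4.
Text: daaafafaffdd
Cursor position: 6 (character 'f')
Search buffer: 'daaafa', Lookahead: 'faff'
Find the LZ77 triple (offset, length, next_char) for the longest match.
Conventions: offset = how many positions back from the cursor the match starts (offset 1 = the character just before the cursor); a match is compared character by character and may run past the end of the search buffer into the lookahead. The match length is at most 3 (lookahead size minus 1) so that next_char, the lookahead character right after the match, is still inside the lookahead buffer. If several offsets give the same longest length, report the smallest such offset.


Try each offset into the search buffer:
  offset=1 (pos 5, char 'a'): match length 0
  offset=2 (pos 4, char 'f'): match length 3
  offset=3 (pos 3, char 'a'): match length 0
  offset=4 (pos 2, char 'a'): match length 0
  offset=5 (pos 1, char 'a'): match length 0
  offset=6 (pos 0, char 'd'): match length 0
Longest match has length 3 at offset 2.
next_char = character at position 6 + 3 = 9 -> 'f'

Best match: offset=2, length=3 (matching 'faf' starting at position 4)
LZ77 triple: (2, 3, 'f')


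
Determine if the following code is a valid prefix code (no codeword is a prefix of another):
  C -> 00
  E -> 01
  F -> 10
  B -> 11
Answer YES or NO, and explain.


Checking each pair (does one codeword prefix another?):
  C='00' vs E='01': no prefix
  C='00' vs F='10': no prefix
  C='00' vs B='11': no prefix
  E='01' vs C='00': no prefix
  E='01' vs F='10': no prefix
  E='01' vs B='11': no prefix
  F='10' vs C='00': no prefix
  F='10' vs E='01': no prefix
  F='10' vs B='11': no prefix
  B='11' vs C='00': no prefix
  B='11' vs E='01': no prefix
  B='11' vs F='10': no prefix
No violation found over all pairs.

YES -- this is a valid prefix code. No codeword is a prefix of any other codeword.


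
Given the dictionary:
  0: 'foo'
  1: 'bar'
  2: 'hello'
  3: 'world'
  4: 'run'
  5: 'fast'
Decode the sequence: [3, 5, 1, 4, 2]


Look up each index in the dictionary:
  3 -> 'world'
  5 -> 'fast'
  1 -> 'bar'
  4 -> 'run'
  2 -> 'hello'

Decoded: "world fast bar run hello"


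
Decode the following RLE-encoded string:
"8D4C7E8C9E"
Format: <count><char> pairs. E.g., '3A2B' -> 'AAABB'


Expanding each <count><char> pair:
  8D -> 'DDDDDDDD'
  4C -> 'CCCC'
  7E -> 'EEEEEEE'
  8C -> 'CCCCCCCC'
  9E -> 'EEEEEEEEE'

Decoded = DDDDDDDDCCCCEEEEEEECCCCCCCCEEEEEEEEE


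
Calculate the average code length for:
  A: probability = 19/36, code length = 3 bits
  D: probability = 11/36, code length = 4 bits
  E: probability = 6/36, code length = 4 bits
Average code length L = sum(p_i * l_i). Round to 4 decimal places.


Weighted contributions p_i * l_i:
  A: (19/36) * 3 = 57/36
  D: (11/36) * 4 = 44/36
  E: (6/36) * 4 = 24/36
Sum = (57 + 44 + 24)/36 = 125/36

L = 125/36 = 3.4722 bits/symbol


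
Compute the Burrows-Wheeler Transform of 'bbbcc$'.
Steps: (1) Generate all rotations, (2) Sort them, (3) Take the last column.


Rotations (sorted):
  0: $bbbcc -> last char: c
  1: bbbcc$ -> last char: $
  2: bbcc$b -> last char: b
  3: bcc$bb -> last char: b
  4: c$bbbc -> last char: c
  5: cc$bbb -> last char: b


BWT = c$bbcb


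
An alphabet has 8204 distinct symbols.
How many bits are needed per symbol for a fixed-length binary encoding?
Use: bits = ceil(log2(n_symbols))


log2(8204) = 13.0021
Bracket: 2^13 = 8192 < 8204 <= 2^14 = 16384
So ceil(log2(8204)) = 14

bits = ceil(log2(8204)) = ceil(13.0021) = 14 bits


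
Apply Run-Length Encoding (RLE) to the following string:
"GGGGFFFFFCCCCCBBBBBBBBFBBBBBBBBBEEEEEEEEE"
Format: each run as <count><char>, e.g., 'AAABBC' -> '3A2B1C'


Scanning runs left to right:
  i=0: run of 'G' x 4 -> '4G'
  i=4: run of 'F' x 5 -> '5F'
  i=9: run of 'C' x 5 -> '5C'
  i=14: run of 'B' x 8 -> '8B'
  i=22: run of 'F' x 1 -> '1F'
  i=23: run of 'B' x 9 -> '9B'
  i=32: run of 'E' x 9 -> '9E'

RLE = 4G5F5C8B1F9B9E


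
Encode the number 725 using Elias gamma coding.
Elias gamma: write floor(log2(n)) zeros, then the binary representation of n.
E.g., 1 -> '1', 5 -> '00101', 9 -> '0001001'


num_bits = floor(log2(725)) + 1 = 10
leading_zeros = num_bits - 1 = 9
binary(725) = 1011010101

Elias gamma(725) = '000000000' + '1011010101' = 0000000001011010101 (19 bits)


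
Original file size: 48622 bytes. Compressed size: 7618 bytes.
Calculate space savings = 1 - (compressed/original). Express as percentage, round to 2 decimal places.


ratio = compressed/original = 7618/48622 = 0.156678
savings = 1 - ratio = 1 - 0.156678 = 0.843322
as a percentage: 0.843322 * 100 = 84.33%

Space savings = 1 - 7618/48622 = 84.33%


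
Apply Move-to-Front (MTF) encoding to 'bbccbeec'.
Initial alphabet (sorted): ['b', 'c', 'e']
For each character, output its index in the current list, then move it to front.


MTF encoding:
'b': index 0 in ['b', 'c', 'e'] -> ['b', 'c', 'e']
'b': index 0 in ['b', 'c', 'e'] -> ['b', 'c', 'e']
'c': index 1 in ['b', 'c', 'e'] -> ['c', 'b', 'e']
'c': index 0 in ['c', 'b', 'e'] -> ['c', 'b', 'e']
'b': index 1 in ['c', 'b', 'e'] -> ['b', 'c', 'e']
'e': index 2 in ['b', 'c', 'e'] -> ['e', 'b', 'c']
'e': index 0 in ['e', 'b', 'c'] -> ['e', 'b', 'c']
'c': index 2 in ['e', 'b', 'c'] -> ['c', 'e', 'b']


Output: [0, 0, 1, 0, 1, 2, 0, 2]


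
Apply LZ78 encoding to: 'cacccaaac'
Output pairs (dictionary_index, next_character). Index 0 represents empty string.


LZ78 encoding steps:
Dictionary: {0: ''}
Step 1: w='' (idx 0), next='c' -> output (0, 'c'), add 'c' as idx 1
Step 2: w='' (idx 0), next='a' -> output (0, 'a'), add 'a' as idx 2
Step 3: w='c' (idx 1), next='c' -> output (1, 'c'), add 'cc' as idx 3
Step 4: w='c' (idx 1), next='a' -> output (1, 'a'), add 'ca' as idx 4
Step 5: w='a' (idx 2), next='a' -> output (2, 'a'), add 'aa' as idx 5
Step 6: w='c' (idx 1), end of input -> output (1, '')


Encoded: [(0, 'c'), (0, 'a'), (1, 'c'), (1, 'a'), (2, 'a'), (1, '')]


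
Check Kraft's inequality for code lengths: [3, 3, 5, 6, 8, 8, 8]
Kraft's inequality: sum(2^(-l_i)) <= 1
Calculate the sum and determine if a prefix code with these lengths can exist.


Sum = 2^(-3) + 2^(-3) + 2^(-5) + 2^(-6) + 2^(-8) + 2^(-8) + 2^(-8)
    = 0.125 + 0.125 + 0.03125 + 0.015625 + 0.00390625 + 0.00390625 + 0.00390625
    = 79/256 = 0.30859375
Since 0.30859375 <= 1, Kraft's inequality IS satisfied.
A prefix code with these lengths CAN exist.

Kraft sum = 0.30859375. Satisfied.


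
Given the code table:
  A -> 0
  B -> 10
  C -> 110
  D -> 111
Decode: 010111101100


Decoding:
0 -> A
10 -> B
111 -> D
10 -> B
110 -> C
0 -> A


Result: ABDBCA


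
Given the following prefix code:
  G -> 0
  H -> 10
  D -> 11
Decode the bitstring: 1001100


Decoding step by step:
Bits 10 -> H
Bits 0 -> G
Bits 11 -> D
Bits 0 -> G
Bits 0 -> G


Decoded message: HGDGG


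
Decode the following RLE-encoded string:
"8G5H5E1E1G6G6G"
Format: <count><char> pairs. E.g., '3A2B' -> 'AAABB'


Expanding each <count><char> pair:
  8G -> 'GGGGGGGG'
  5H -> 'HHHHH'
  5E -> 'EEEEE'
  1E -> 'E'
  1G -> 'G'
  6G -> 'GGGGGG'
  6G -> 'GGGGGG'

Decoded = GGGGGGGGHHHHHEEEEEEGGGGGGGGGGGGG


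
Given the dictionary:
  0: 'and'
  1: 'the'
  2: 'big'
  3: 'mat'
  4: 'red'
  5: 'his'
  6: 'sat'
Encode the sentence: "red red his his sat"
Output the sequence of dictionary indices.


Look up each word in the dictionary:
  'red' -> 4
  'red' -> 4
  'his' -> 5
  'his' -> 5
  'sat' -> 6

Encoded: [4, 4, 5, 5, 6]


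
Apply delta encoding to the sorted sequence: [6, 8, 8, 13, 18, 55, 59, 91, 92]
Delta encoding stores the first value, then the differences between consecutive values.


First value: 6
Deltas:
  8 - 6 = 2
  8 - 8 = 0
  13 - 8 = 5
  18 - 13 = 5
  55 - 18 = 37
  59 - 55 = 4
  91 - 59 = 32
  92 - 91 = 1


Delta encoded: [6, 2, 0, 5, 5, 37, 4, 32, 1]


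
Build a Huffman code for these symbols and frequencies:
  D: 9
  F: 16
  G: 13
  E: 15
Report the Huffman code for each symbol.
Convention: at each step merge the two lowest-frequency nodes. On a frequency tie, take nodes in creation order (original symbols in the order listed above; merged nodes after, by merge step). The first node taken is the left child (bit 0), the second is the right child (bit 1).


Huffman tree construction:
Step 1: Merge D(9) + G(13) = 22
Step 2: Merge E(15) + F(16) = 31
Step 3: Merge (D+G)(22) + (E+F)(31) = 53
Read each symbol's code off the tree from the root (left child = 0, right child = 1).

Codes:
  D: 00 (length 2)
  F: 11 (length 2)
  G: 01 (length 2)
  E: 10 (length 2)
Average code length: 106/53 = 2.0000 bits/symbol


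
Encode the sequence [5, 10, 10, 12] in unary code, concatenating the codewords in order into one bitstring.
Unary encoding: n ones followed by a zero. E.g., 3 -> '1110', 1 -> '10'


Encode each number as n ones followed by a terminating 0:
  5 -> 111110 (6 bits)
  10 -> 11111111110 (11 bits)
  10 -> 11111111110 (11 bits)
  12 -> 1111111111110 (13 bits)
Total length = 6 + 11 + 11 + 13 = 41 bits.

Unary([5, 10, 10, 12]) = 11111011111111110111111111101111111111110 (41 bits)


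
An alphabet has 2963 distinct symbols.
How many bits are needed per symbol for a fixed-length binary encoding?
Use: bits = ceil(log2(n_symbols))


log2(2963) = 11.5328
Bracket: 2^11 = 2048 < 2963 <= 2^12 = 4096
So ceil(log2(2963)) = 12

bits = ceil(log2(2963)) = ceil(11.5328) = 12 bits


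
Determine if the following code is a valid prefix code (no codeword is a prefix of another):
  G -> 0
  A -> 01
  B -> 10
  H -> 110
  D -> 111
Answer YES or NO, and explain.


Checking each pair (does one codeword prefix another?):
  G='0' vs A='01': prefix -- VIOLATION

NO -- this is NOT a valid prefix code. G (0) is a prefix of A (01).


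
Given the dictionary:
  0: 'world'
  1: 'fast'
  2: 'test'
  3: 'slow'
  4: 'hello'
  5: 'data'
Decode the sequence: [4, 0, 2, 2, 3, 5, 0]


Look up each index in the dictionary:
  4 -> 'hello'
  0 -> 'world'
  2 -> 'test'
  2 -> 'test'
  3 -> 'slow'
  5 -> 'data'
  0 -> 'world'

Decoded: "hello world test test slow data world"


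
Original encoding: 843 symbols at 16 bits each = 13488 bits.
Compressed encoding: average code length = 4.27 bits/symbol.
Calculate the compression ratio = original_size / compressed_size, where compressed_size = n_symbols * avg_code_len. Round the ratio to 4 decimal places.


original_size = n_symbols * orig_bits = 843 * 16 = 13488 bits
compressed_size = n_symbols * avg_code_len = 843 * 4.27 = 3599.61 bits
ratio = original_size / compressed_size = 13488 / 3599.61 = 3.7471

Compression ratio = 3.7471


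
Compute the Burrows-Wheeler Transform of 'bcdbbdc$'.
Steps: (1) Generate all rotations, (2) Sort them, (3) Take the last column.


Rotations (sorted):
  0: $bcdbbdc -> last char: c
  1: bbdc$bcd -> last char: d
  2: bcdbbdc$ -> last char: $
  3: bdc$bcdb -> last char: b
  4: c$bcdbbd -> last char: d
  5: cdbbdc$b -> last char: b
  6: dbbdc$bc -> last char: c
  7: dc$bcdbb -> last char: b


BWT = cd$bdbcb


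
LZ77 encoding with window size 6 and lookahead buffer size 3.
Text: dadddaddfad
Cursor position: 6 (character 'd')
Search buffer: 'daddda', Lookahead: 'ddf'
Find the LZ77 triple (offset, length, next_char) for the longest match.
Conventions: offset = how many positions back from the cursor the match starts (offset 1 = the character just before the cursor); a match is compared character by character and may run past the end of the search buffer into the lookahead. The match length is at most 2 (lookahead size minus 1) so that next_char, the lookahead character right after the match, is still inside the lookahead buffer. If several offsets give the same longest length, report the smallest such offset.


Try each offset into the search buffer:
  offset=1 (pos 5, char 'a'): match length 0
  offset=2 (pos 4, char 'd'): match length 1
  offset=3 (pos 3, char 'd'): match length 2
  offset=4 (pos 2, char 'd'): match length 2
  offset=5 (pos 1, char 'a'): match length 0
  offset=6 (pos 0, char 'd'): match length 1
Longest match has length 2, found at offsets 3, 4; take the smallest, offset 3.
next_char = character at position 6 + 2 = 8 -> 'f'

Best match: offset=3, length=2 (matching 'dd' starting at position 3)
LZ77 triple: (3, 2, 'f')


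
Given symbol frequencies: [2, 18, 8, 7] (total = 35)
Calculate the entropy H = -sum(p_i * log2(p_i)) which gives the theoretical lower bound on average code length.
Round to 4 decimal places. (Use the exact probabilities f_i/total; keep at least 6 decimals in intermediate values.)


Per-symbol terms -p_i * log2(p_i) with p_i = f_i/35:
  p = 2/35 = 0.057143: log2(p) = -4.129283, -p*log2(p) = 0.235959
  p = 18/35 = 0.514286: log2(p) = -0.959358, -p*log2(p) = 0.493384
  p = 8/35 = 0.228571: log2(p) = -2.129283, -p*log2(p) = 0.486693
  p = 7/35 = 0.200000: log2(p) = -2.321928, -p*log2(p) = 0.464386
H = 0.235959 + 0.493384 + 0.486693 + 0.464386 = 1.680422

H = 1.6804 bits/symbol


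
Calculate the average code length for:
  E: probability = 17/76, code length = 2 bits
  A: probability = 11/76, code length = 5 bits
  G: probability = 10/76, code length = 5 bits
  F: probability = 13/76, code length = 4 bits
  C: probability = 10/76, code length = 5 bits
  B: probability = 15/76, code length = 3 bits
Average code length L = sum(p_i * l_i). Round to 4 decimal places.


Weighted contributions p_i * l_i:
  E: (17/76) * 2 = 34/76
  A: (11/76) * 5 = 55/76
  G: (10/76) * 5 = 50/76
  F: (13/76) * 4 = 52/76
  C: (10/76) * 5 = 50/76
  B: (15/76) * 3 = 45/76
Sum = (34 + 55 + 50 + 52 + 50 + 45)/76 = 286/76

L = 286/76 = 3.7632 bits/symbol
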